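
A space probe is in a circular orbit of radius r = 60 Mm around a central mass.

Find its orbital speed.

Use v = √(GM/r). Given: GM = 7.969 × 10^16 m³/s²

Convert to SI: r = 60 Mm = 6e+07 m.
For a circular orbit, gravity supplies the centripetal force, so v = √(GM / r).
v = √(7.969e+16 / 6e+07) m/s ≈ 3.644e+04 m/s = 36.44 km/s.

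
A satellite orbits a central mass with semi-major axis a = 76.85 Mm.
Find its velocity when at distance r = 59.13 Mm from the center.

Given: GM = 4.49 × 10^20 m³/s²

Convert to SI: a = 76.85 Mm = 7.685e+07 m; r = 59.13 Mm = 5.913e+07 m.
Vis-viva: v = √(GM · (2/r − 1/a)).
2/r − 1/a = 2/5.913e+07 − 1/7.685e+07 = 2.08114e-08 m⁻¹.
v = √(4.49e+20 · 2.08114e-08) m/s ≈ 3.057e+06 m/s = 3057 km/s.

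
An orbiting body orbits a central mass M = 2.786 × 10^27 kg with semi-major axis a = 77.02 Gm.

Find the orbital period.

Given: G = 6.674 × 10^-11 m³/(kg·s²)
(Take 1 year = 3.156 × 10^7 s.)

Convert to SI: a = 77.02 Gm = 7.702e+10 m.
GM = G · M = 6.674e-11 · 2.786e+27 = 1.85938e+17 m³/s².
Kepler's third law: T = 2π √(a³ / GM).
Substituting a = 7.702e+10 m and GM = 1.85938e+17 m³/s²:
T = 2π √((7.702e+10)³ / 1.85938e+17) s
T ≈ 3.115e+08 s = 9.869 years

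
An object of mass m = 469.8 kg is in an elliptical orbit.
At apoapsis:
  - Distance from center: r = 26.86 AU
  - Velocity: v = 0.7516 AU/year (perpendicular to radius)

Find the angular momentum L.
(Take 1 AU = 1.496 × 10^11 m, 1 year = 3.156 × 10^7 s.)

Convert to SI: r = 26.86 AU = 4.01826e+12 m; v = 0.7516 AU/year = 3562.72 m/s.
Since v is perpendicular to r, L = m · v · r.
L = 469.8 · 3562.72 · 4.01826e+12 kg·m²/s ≈ 6.726e+18 kg·m²/s.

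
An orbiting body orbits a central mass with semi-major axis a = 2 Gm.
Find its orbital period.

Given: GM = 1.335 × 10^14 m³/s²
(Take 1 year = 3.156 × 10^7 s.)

Convert to SI: a = 2 Gm = 2e+09 m.
Kepler's third law: T = 2π √(a³ / GM).
Substituting a = 2e+09 m and GM = 1.335e+14 m³/s²:
T = 2π √((2e+09)³ / 1.335e+14) s
T ≈ 4.864e+07 s = 1.541 years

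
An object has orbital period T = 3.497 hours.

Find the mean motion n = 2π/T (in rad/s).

Convert to SI: T = 3.497 hours = 12589.2 s.
n = 2π / T.
n = 2π / 12589.2 s ≈ 0.0004991 rad/s.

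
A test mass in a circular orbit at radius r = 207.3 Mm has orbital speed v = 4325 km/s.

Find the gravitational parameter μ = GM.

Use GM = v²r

Convert to SI: r = 207.3 Mm = 2.073e+08 m; v = 4325 km/s = 4.325e+06 m/s.
For a circular orbit v² = GM/r, so GM = v² · r.
GM = (4.325e+06)² · 2.073e+08 m³/s² ≈ 3.878e+21 m³/s² = 3.878 × 10^21 m³/s².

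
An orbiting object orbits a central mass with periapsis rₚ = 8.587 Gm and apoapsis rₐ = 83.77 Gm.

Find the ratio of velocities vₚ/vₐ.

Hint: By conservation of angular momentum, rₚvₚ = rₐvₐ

Convert to SI: rₚ = 8.587 Gm = 8.587e+09 m; rₐ = 83.77 Gm = 8.377e+10 m.
Conservation of angular momentum gives rₚvₚ = rₐvₐ, so vₚ/vₐ = rₐ/rₚ.
vₚ/vₐ = 8.377e+10 / 8.587e+09 ≈ 9.755.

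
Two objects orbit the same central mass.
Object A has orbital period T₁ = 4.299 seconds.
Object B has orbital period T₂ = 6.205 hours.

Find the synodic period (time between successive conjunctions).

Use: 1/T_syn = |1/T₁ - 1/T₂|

Convert to SI: T₂ = 6.205 hours = 22338 s.
T_syn = |T₁ · T₂ / (T₁ − T₂)|.
T_syn = |4.299 · 22338 / (4.299 − 22338)| s ≈ 4.3 s = 4.3 seconds.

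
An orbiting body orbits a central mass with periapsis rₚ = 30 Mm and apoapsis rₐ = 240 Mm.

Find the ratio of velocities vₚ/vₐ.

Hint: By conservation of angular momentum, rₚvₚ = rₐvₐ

Convert to SI: rₚ = 30 Mm = 3e+07 m; rₐ = 240 Mm = 2.4e+08 m.
Conservation of angular momentum gives rₚvₚ = rₐvₐ, so vₚ/vₐ = rₐ/rₚ.
vₚ/vₐ = 2.4e+08 / 3e+07 ≈ 8.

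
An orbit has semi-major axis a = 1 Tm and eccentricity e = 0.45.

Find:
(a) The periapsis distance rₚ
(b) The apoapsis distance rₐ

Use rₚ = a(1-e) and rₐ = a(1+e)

Convert to SI: a = 1 Tm = 1e+12 m.
(a) rₚ = a(1 − e) = 1e+12 · (1 − 0.45) = 1e+12 · 0.55 ≈ 5.5e+11 m = 550 Gm.
(b) rₐ = a(1 + e) = 1e+12 · (1 + 0.45) = 1e+12 · 1.45 ≈ 1.45e+12 m = 1.45 Tm.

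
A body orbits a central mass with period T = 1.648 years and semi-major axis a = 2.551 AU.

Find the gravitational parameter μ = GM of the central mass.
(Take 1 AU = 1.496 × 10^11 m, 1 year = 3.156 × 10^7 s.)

Convert to SI: T = 1.648 years = 5.20109e+07 s; a = 2.551 AU = 3.8163e+11 m.
GM = 4π² · a³ / T².
GM = 4π² · (3.8163e+11)³ / (5.20109e+07)² m³/s² ≈ 8.111e+20 m³/s² = 8.111 × 10^20 m³/s².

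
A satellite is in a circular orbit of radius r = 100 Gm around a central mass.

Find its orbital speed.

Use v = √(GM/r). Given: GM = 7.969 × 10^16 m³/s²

Convert to SI: r = 100 Gm = 1e+11 m.
For a circular orbit, gravity supplies the centripetal force, so v = √(GM / r).
v = √(7.969e+16 / 1e+11) m/s ≈ 892.7 m/s = 892.7 m/s.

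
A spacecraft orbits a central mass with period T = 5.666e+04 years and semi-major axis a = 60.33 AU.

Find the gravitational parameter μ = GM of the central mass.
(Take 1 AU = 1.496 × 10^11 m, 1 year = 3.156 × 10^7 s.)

Convert to SI: T = 5.666e+04 years = 1.78819e+12 s; a = 60.33 AU = 9.02537e+12 m.
GM = 4π² · a³ / T².
GM = 4π² · (9.02537e+12)³ / (1.78819e+12)² m³/s² ≈ 9.077e+15 m³/s² = 9.077 × 10^15 m³/s².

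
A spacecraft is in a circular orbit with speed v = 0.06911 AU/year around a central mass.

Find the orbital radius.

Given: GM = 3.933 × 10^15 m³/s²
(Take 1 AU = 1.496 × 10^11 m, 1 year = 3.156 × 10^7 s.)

Convert to SI: v = 0.06911 AU/year = 327.594 m/s.
For a circular orbit, v² = GM / r, so r = GM / v².
r = 3.933e+15 / (327.594)² m ≈ 3.665e+10 m = 0.245 AU.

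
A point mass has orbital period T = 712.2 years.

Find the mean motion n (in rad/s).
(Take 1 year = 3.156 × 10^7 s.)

Convert to SI: T = 712.2 years = 2.2477e+10 s.
n = 2π / T.
n = 2π / 2.2477e+10 s ≈ 2.795e-10 rad/s.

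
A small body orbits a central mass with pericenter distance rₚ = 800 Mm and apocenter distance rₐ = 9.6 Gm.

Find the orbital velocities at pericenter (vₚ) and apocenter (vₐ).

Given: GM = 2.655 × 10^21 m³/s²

Convert to SI: rₚ = 800 Mm = 8e+08 m; rₐ = 9.6 Gm = 9.6e+09 m.
Use the vis-viva equation v² = GM(2/r − 1/a) with a = (rₚ + rₐ)/2 = (8e+08 + 9.6e+09)/2 = 5.2e+09 m.
vₚ = √(GM · (2/rₚ − 1/a)) = √(2.655e+21 · (2/8e+08 − 1/5.2e+09)) m/s ≈ 2.475e+06 m/s = 2475 km/s.
vₐ = √(GM · (2/rₐ − 1/a)) = √(2.655e+21 · (2/9.6e+09 − 1/5.2e+09)) m/s ≈ 2.063e+05 m/s = 206.3 km/s.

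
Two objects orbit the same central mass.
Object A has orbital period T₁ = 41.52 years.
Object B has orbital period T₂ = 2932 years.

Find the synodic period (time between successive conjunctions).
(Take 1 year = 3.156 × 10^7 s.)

Convert to SI: T₁ = 41.52 years = 1.31037e+09 s; T₂ = 2932 years = 9.25339e+10 s.
T_syn = |T₁ · T₂ / (T₁ − T₂)|.
T_syn = |1.31037e+09 · 9.25339e+10 / (1.31037e+09 − 9.25339e+10)| s ≈ 1.329e+09 s = 42.12 years.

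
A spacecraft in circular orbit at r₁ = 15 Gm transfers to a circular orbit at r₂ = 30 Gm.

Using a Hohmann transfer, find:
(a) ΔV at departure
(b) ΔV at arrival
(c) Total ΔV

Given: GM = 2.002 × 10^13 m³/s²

Convert to SI: r₁ = 15 Gm = 1.5e+10 m; r₂ = 30 Gm = 3e+10 m.
Transfer semi-major axis: a_t = (r₁ + r₂)/2 = (1.5e+10 + 3e+10)/2 = 2.25e+10 m.
Circular speeds: v₁ = √(GM/r₁) = 36.5331 m/s, v₂ = √(GM/r₂) = 25.8328 m/s.
Transfer speeds (vis-viva v² = GM(2/r − 1/a_t)): v₁ᵗ = 42.1848 m/s, v₂ᵗ = 21.0924 m/s.
(a) ΔV₁ = |v₁ᵗ − v₁| ≈ 5.652 m/s = 5.652 m/s.
(b) ΔV₂ = |v₂ − v₂ᵗ| ≈ 4.74 m/s = 4.74 m/s.
(c) ΔV_total = ΔV₁ + ΔV₂ ≈ 10.39 m/s = 10.39 m/s.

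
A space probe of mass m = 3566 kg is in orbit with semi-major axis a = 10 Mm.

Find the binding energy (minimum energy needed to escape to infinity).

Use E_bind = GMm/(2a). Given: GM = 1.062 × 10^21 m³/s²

Convert to SI: a = 10 Mm = 1e+07 m.
Total orbital energy is E = −GMm/(2a); binding energy is E_bind = −E = GMm/(2a).
E_bind = 1.062e+21 · 3566 / (2 · 1e+07) J ≈ 1.894e+17 J = 189.4 PJ.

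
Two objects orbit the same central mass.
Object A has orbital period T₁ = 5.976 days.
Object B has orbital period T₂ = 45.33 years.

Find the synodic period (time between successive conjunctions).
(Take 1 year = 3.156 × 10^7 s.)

Convert to SI: T₁ = 5.976 days = 516326 s; T₂ = 45.33 years = 1.43061e+09 s.
T_syn = |T₁ · T₂ / (T₁ − T₂)|.
T_syn = |516326 · 1.43061e+09 / (516326 − 1.43061e+09)| s ≈ 5.165e+05 s = 5.978 days.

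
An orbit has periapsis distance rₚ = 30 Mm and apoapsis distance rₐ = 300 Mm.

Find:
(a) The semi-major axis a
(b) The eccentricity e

Convert to SI: rₚ = 30 Mm = 3e+07 m; rₐ = 300 Mm = 3e+08 m.
(a) a = (rₚ + rₐ) / 2 = (3e+07 + 3e+08) / 2 ≈ 1.65e+08 m = 165 Mm.
(b) e = (rₐ − rₚ) / (rₐ + rₚ) = (3e+08 − 3e+07) / (3e+08 + 3e+07) ≈ 0.8182.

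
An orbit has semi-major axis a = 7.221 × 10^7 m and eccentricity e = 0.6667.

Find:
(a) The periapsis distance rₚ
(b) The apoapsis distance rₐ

(a) rₚ = a(1 − e) = 7.221e+07 · (1 − 0.6667) = 7.221e+07 · 0.3333 ≈ 2.407e+07 m = 2.407 × 10^7 m.
(b) rₐ = a(1 + e) = 7.221e+07 · (1 + 0.6667) = 7.221e+07 · 1.6667 ≈ 1.204e+08 m = 1.204 × 10^8 m.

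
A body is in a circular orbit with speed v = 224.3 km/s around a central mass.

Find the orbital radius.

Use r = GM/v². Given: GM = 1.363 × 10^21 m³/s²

Convert to SI: v = 224.3 km/s = 224300 m/s.
For a circular orbit, v² = GM / r, so r = GM / v².
r = 1.363e+21 / (224300)² m ≈ 2.709e+10 m = 27.09 Gm.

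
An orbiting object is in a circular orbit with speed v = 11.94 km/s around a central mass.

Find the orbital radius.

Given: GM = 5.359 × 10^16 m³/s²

Convert to SI: v = 11.94 km/s = 11940 m/s.
For a circular orbit, v² = GM / r, so r = GM / v².
r = 5.359e+16 / (11940)² m ≈ 3.759e+08 m = 375.9 Mm.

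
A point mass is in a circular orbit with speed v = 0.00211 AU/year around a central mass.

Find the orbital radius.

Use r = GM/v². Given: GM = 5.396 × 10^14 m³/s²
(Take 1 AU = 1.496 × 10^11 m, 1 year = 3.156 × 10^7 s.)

Convert to SI: v = 0.00211 AU/year = 10.0018 m/s.
For a circular orbit, v² = GM / r, so r = GM / v².
r = 5.396e+14 / (10.0018)² m ≈ 5.394e+12 m = 36.06 AU.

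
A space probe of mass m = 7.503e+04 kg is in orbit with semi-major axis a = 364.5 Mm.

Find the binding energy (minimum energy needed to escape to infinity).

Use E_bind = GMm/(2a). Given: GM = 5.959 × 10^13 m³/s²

Convert to SI: a = 364.5 Mm = 3.645e+08 m.
Total orbital energy is E = −GMm/(2a); binding energy is E_bind = −E = GMm/(2a).
E_bind = 5.959e+13 · 7.503e+04 / (2 · 3.645e+08) J ≈ 6.133e+09 J = 6.133 GJ.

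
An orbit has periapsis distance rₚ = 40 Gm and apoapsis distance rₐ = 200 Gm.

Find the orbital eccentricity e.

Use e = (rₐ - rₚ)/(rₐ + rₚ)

Convert to SI: rₚ = 40 Gm = 4e+10 m; rₐ = 200 Gm = 2e+11 m.
e = (rₐ − rₚ) / (rₐ + rₚ).
e = (2e+11 − 4e+10) / (2e+11 + 4e+10) = 1.6e+11 / 2.4e+11 ≈ 0.6667.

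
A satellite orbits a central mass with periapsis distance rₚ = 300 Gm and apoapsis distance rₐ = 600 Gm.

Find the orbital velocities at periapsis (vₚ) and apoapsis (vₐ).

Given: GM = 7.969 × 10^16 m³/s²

Convert to SI: rₚ = 300 Gm = 3e+11 m; rₐ = 600 Gm = 6e+11 m.
Use the vis-viva equation v² = GM(2/r − 1/a) with a = (rₚ + rₐ)/2 = (3e+11 + 6e+11)/2 = 4.5e+11 m.
vₚ = √(GM · (2/rₚ − 1/a)) = √(7.969e+16 · (2/3e+11 − 1/4.5e+11)) m/s ≈ 595.1 m/s = 595.1 m/s.
vₐ = √(GM · (2/rₐ − 1/a)) = √(7.969e+16 · (2/6e+11 − 1/4.5e+11)) m/s ≈ 297.6 m/s = 297.6 m/s.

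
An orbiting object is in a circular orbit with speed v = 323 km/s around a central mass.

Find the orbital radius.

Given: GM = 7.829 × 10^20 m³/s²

Convert to SI: v = 323 km/s = 323000 m/s.
For a circular orbit, v² = GM / r, so r = GM / v².
r = 7.829e+20 / (323000)² m ≈ 7.504e+09 m = 7.504 × 10^9 m.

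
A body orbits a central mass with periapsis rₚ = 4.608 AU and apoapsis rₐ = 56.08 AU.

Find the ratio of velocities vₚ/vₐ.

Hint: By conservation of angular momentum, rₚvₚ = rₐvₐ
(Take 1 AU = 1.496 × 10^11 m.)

Convert to SI: rₚ = 4.608 AU = 6.89357e+11 m; rₐ = 56.08 AU = 8.38957e+12 m.
Conservation of angular momentum gives rₚvₚ = rₐvₐ, so vₚ/vₐ = rₐ/rₚ.
vₚ/vₐ = 8.38957e+12 / 6.89357e+11 ≈ 12.17.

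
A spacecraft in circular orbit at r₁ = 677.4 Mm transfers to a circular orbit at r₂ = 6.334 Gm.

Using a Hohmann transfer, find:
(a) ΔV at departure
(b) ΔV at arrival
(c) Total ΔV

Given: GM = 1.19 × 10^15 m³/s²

Convert to SI: r₁ = 677.4 Mm = 6.774e+08 m; r₂ = 6.334 Gm = 6.334e+09 m.
Transfer semi-major axis: a_t = (r₁ + r₂)/2 = (6.774e+08 + 6.334e+09)/2 = 3.5057e+09 m.
Circular speeds: v₁ = √(GM/r₁) = 1325.41 m/s, v₂ = √(GM/r₂) = 433.445 m/s.
Transfer speeds (vis-viva v² = GM(2/r − 1/a_t)): v₁ᵗ = 1781.57 m/s, v₂ᵗ = 190.533 m/s.
(a) ΔV₁ = |v₁ᵗ − v₁| ≈ 456.2 m/s = 456.2 m/s.
(b) ΔV₂ = |v₂ − v₂ᵗ| ≈ 242.9 m/s = 242.9 m/s.
(c) ΔV_total = ΔV₁ + ΔV₂ ≈ 699.1 m/s = 699.1 m/s.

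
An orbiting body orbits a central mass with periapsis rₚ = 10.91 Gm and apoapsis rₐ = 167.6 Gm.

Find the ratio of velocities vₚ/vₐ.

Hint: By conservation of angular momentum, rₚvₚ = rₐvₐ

Convert to SI: rₚ = 10.91 Gm = 1.091e+10 m; rₐ = 167.6 Gm = 1.676e+11 m.
Conservation of angular momentum gives rₚvₚ = rₐvₐ, so vₚ/vₐ = rₐ/rₚ.
vₚ/vₐ = 1.676e+11 / 1.091e+10 ≈ 15.36.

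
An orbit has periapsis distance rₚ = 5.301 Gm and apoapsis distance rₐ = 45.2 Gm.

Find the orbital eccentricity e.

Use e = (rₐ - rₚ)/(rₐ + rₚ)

Convert to SI: rₚ = 5.301 Gm = 5.301e+09 m; rₐ = 45.2 Gm = 4.52e+10 m.
e = (rₐ − rₚ) / (rₐ + rₚ).
e = (4.52e+10 − 5.301e+09) / (4.52e+10 + 5.301e+09) = 3.9899e+10 / 5.0501e+10 ≈ 0.7901.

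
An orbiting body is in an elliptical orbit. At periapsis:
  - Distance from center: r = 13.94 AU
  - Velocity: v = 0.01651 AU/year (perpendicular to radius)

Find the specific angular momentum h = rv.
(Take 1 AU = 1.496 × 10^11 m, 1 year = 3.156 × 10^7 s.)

Convert to SI: r = 13.94 AU = 2.08542e+12 m; v = 0.01651 AU/year = 78.2603 m/s.
With v perpendicular to r, h = r · v.
h = 2.08542e+12 · 78.2603 m²/s ≈ 1.632e+14 m²/s.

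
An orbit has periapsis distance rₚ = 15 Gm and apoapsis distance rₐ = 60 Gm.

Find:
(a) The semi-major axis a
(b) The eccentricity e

Convert to SI: rₚ = 15 Gm = 1.5e+10 m; rₐ = 60 Gm = 6e+10 m.
(a) a = (rₚ + rₐ) / 2 = (1.5e+10 + 6e+10) / 2 ≈ 3.75e+10 m = 37.5 Gm.
(b) e = (rₐ − rₚ) / (rₐ + rₚ) = (6e+10 − 1.5e+10) / (6e+10 + 1.5e+10) ≈ 0.6.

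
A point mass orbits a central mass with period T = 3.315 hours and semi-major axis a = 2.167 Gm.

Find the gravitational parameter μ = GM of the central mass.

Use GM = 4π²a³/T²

Convert to SI: T = 3.315 hours = 11934 s; a = 2.167 Gm = 2.167e+09 m.
GM = 4π² · a³ / T².
GM = 4π² · (2.167e+09)³ / (11934)² m³/s² ≈ 2.821e+21 m³/s² = 2.821 × 10^21 m³/s².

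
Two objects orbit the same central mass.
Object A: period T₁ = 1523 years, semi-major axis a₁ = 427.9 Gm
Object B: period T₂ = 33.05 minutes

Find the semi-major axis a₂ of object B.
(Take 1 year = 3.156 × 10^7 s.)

Convert to SI: T₁ = 1523 years = 4.80659e+10 s; a₁ = 427.9 Gm = 4.279e+11 m; T₂ = 33.05 minutes = 1983 s.
Kepler's third law: (T₁/T₂)² = (a₁/a₂)³ ⇒ a₂ = a₁ · (T₂/T₁)^(2/3).
T₂/T₁ = 1983 / 4.80659e+10 = 4.12559e-08.
a₂ = 4.279e+11 · (4.12559e-08)^(2/3) m ≈ 5.109e+06 m = 5.109 Mm.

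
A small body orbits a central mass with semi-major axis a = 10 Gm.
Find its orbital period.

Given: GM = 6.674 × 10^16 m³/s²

Convert to SI: a = 10 Gm = 1e+10 m.
Kepler's third law: T = 2π √(a³ / GM).
Substituting a = 1e+10 m and GM = 6.674e+16 m³/s²:
T = 2π √((1e+10)³ / 6.674e+16) s
T ≈ 2.432e+07 s = 281.5 days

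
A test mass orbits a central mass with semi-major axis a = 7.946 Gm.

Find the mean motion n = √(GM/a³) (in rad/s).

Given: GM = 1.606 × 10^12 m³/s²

Convert to SI: a = 7.946 Gm = 7.946e+09 m.
n = √(GM / a³).
n = √(1.606e+12 / (7.946e+09)³) rad/s ≈ 1.789e-09 rad/s.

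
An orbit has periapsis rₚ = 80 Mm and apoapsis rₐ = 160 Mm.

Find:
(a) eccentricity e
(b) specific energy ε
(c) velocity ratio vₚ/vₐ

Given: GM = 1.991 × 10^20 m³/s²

Convert to SI: rₚ = 80 Mm = 8e+07 m; rₐ = 160 Mm = 1.6e+08 m.
(a) e = (rₐ − rₚ)/(rₐ + rₚ) = (1.6e+08 − 8e+07)/(1.6e+08 + 8e+07) ≈ 0.3333
(b) With a = (rₚ + rₐ)/2 = 1.2e+08 m, ε = −GM/(2a) = −1.991e+20/(2 · 1.2e+08) J/kg ≈ -8.296e+11 J/kg
(c) Conservation of angular momentum (rₚvₚ = rₐvₐ) gives vₚ/vₐ = rₐ/rₚ = 1.6e+08/8e+07 ≈ 2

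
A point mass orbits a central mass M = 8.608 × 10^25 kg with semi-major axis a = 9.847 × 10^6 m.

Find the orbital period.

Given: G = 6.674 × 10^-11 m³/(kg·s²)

GM = G · M = 6.674e-11 · 8.608e+25 = 5.74498e+15 m³/s².
Kepler's third law: T = 2π √(a³ / GM).
Substituting a = 9.847e+06 m and GM = 5.74498e+15 m³/s²:
T = 2π √((9.847e+06)³ / 5.74498e+15) s
T ≈ 2561 s = 42.69 minutes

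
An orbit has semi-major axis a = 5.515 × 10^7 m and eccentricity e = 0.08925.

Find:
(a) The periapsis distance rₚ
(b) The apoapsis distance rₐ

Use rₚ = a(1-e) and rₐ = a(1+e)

(a) rₚ = a(1 − e) = 5.515e+07 · (1 − 0.08925) = 5.515e+07 · 0.91075 ≈ 5.023e+07 m = 5.023 × 10^7 m.
(b) rₐ = a(1 + e) = 5.515e+07 · (1 + 0.08925) = 5.515e+07 · 1.08925 ≈ 6.007e+07 m = 6.007 × 10^7 m.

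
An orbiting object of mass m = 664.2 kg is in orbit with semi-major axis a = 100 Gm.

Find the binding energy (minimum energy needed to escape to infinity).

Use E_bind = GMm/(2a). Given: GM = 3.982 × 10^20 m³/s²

Convert to SI: a = 100 Gm = 1e+11 m.
Total orbital energy is E = −GMm/(2a); binding energy is E_bind = −E = GMm/(2a).
E_bind = 3.982e+20 · 664.2 / (2 · 1e+11) J ≈ 1.322e+12 J = 1.322 TJ.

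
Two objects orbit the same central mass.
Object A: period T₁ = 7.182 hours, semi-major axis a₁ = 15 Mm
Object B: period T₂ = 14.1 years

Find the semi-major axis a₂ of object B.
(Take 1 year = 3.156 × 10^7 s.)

Convert to SI: T₁ = 7.182 hours = 25855.2 s; a₁ = 15 Mm = 1.5e+07 m; T₂ = 14.1 years = 4.44996e+08 s.
Kepler's third law: (T₁/T₂)² = (a₁/a₂)³ ⇒ a₂ = a₁ · (T₂/T₁)^(2/3).
T₂/T₁ = 4.44996e+08 / 25855.2 = 17211.1.
a₂ = 1.5e+07 · (17211.1)^(2/3) m ≈ 9.999e+09 m = 9.999 Gm.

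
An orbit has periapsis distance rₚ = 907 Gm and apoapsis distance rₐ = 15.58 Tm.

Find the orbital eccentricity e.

Convert to SI: rₚ = 907 Gm = 9.07e+11 m; rₐ = 15.58 Tm = 1.558e+13 m.
e = (rₐ − rₚ) / (rₐ + rₚ).
e = (1.558e+13 − 9.07e+11) / (1.558e+13 + 9.07e+11) = 1.4673e+13 / 1.6487e+13 ≈ 0.89.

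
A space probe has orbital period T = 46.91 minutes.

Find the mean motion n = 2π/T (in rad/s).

Convert to SI: T = 46.91 minutes = 2814.6 s.
n = 2π / T.
n = 2π / 2814.6 s ≈ 0.002232 rad/s.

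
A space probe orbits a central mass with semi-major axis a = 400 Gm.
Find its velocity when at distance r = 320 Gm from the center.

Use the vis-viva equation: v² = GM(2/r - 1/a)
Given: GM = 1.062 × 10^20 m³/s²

Convert to SI: a = 400 Gm = 4e+11 m; r = 320 Gm = 3.2e+11 m.
Vis-viva: v = √(GM · (2/r − 1/a)).
2/r − 1/a = 2/3.2e+11 − 1/4e+11 = 3.75e-12 m⁻¹.
v = √(1.062e+20 · 3.75e-12) m/s ≈ 1.996e+04 m/s = 19.96 km/s.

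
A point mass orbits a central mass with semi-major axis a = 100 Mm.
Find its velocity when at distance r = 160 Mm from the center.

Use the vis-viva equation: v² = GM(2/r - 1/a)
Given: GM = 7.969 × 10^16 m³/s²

Convert to SI: a = 100 Mm = 1e+08 m; r = 160 Mm = 1.6e+08 m.
Vis-viva: v = √(GM · (2/r − 1/a)).
2/r − 1/a = 2/1.6e+08 − 1/1e+08 = 2.5e-09 m⁻¹.
v = √(7.969e+16 · 2.5e-09) m/s ≈ 1.411e+04 m/s = 14.11 km/s.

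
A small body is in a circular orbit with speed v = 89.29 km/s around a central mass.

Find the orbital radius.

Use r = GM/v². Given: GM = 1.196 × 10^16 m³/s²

Convert to SI: v = 89.29 km/s = 89290 m/s.
For a circular orbit, v² = GM / r, so r = GM / v².
r = 1.196e+16 / (89290)² m ≈ 1.5e+06 m = 1.5 Mm.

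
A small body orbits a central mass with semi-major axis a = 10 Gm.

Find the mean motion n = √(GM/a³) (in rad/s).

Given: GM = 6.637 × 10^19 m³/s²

Convert to SI: a = 10 Gm = 1e+10 m.
n = √(GM / a³).
n = √(6.637e+19 / (1e+10)³) rad/s ≈ 8.147e-06 rad/s.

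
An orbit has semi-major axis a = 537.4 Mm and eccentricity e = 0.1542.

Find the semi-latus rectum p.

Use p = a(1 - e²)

Convert to SI: a = 537.4 Mm = 5.374e+08 m.
p = a (1 − e²).
p = 5.374e+08 · (1 − (0.1542)²) = 5.374e+08 · 0.976222 ≈ 5.246e+08 m = 524.6 Mm.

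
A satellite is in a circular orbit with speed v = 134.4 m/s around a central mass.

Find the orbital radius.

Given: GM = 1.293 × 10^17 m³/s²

For a circular orbit, v² = GM / r, so r = GM / v².
r = 1.293e+17 / (134.4)² m ≈ 7.158e+12 m = 7.158 Tm.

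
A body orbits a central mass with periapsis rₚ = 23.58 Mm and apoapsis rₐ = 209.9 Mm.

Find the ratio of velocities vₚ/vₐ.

Convert to SI: rₚ = 23.58 Mm = 2.358e+07 m; rₐ = 209.9 Mm = 2.099e+08 m.
Conservation of angular momentum gives rₚvₚ = rₐvₐ, so vₚ/vₐ = rₐ/rₚ.
vₚ/vₐ = 2.099e+08 / 2.358e+07 ≈ 8.902.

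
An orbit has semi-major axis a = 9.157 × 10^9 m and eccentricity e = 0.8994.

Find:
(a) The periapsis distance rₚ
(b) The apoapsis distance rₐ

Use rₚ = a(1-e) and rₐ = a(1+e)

(a) rₚ = a(1 − e) = 9.157e+09 · (1 − 0.8994) = 9.157e+09 · 0.1006 ≈ 9.212e+08 m = 9.212 × 10^8 m.
(b) rₐ = a(1 + e) = 9.157e+09 · (1 + 0.8994) = 9.157e+09 · 1.8994 ≈ 1.739e+10 m = 1.739 × 10^10 m.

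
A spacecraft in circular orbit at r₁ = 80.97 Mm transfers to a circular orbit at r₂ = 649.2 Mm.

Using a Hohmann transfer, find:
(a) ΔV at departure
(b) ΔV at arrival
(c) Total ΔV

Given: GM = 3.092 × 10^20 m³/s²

Convert to SI: r₁ = 80.97 Mm = 8.097e+07 m; r₂ = 649.2 Mm = 6.492e+08 m.
Transfer semi-major axis: a_t = (r₁ + r₂)/2 = (8.097e+07 + 6.492e+08)/2 = 3.65085e+08 m.
Circular speeds: v₁ = √(GM/r₁) = 1.95415e+06 m/s, v₂ = √(GM/r₂) = 690129 m/s.
Transfer speeds (vis-viva v² = GM(2/r − 1/a_t)): v₁ᵗ = 2.60585e+06 m/s, v₂ᵗ = 325009 m/s.
(a) ΔV₁ = |v₁ᵗ − v₁| ≈ 6.517e+05 m/s = 651.7 km/s.
(b) ΔV₂ = |v₂ − v₂ᵗ| ≈ 3.651e+05 m/s = 365.1 km/s.
(c) ΔV_total = ΔV₁ + ΔV₂ ≈ 1.017e+06 m/s = 1017 km/s.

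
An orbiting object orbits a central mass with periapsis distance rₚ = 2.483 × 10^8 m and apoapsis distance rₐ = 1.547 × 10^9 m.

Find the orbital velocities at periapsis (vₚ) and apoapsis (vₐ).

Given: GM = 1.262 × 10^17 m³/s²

Use the vis-viva equation v² = GM(2/r − 1/a) with a = (rₚ + rₐ)/2 = (2.483e+08 + 1.547e+09)/2 = 8.9765e+08 m.
vₚ = √(GM · (2/rₚ − 1/a)) = √(1.262e+17 · (2/2.483e+08 − 1/8.9765e+08)) m/s ≈ 2.96e+04 m/s = 29.6 km/s.
vₐ = √(GM · (2/rₐ − 1/a)) = √(1.262e+17 · (2/1.547e+09 − 1/8.9765e+08)) m/s ≈ 4750 m/s = 4.75 km/s.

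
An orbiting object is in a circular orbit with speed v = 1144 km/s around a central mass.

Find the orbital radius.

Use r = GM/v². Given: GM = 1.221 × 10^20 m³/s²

Convert to SI: v = 1144 km/s = 1.144e+06 m/s.
For a circular orbit, v² = GM / r, so r = GM / v².
r = 1.221e+20 / (1.144e+06)² m ≈ 9.33e+07 m = 93.3 Mm.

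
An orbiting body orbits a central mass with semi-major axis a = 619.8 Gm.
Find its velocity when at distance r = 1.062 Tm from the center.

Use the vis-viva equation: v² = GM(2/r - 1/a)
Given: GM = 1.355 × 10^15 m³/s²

Convert to SI: a = 619.8 Gm = 6.198e+11 m; r = 1.062 Tm = 1.062e+12 m.
Vis-viva: v = √(GM · (2/r − 1/a)).
2/r − 1/a = 2/1.062e+12 − 1/6.198e+11 = 2.69815e-13 m⁻¹.
v = √(1.355e+15 · 2.69815e-13) m/s ≈ 19.12 m/s = 19.12 m/s.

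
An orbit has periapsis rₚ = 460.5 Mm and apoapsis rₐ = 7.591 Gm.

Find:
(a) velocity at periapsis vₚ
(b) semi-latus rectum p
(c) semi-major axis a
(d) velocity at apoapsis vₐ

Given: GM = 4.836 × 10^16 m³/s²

Convert to SI: rₚ = 460.5 Mm = 4.605e+08 m; rₐ = 7.591 Gm = 7.591e+09 m.
(a) With a = (rₚ + rₐ)/2 = 4.02575e+09 m, vₚ = √(GM (2/rₚ − 1/a)) = √(4.836e+16 · (2/4.605e+08 − 1/4.02575e+09)) m/s ≈ 1.407e+04 m/s
(b) From a = (rₚ + rₐ)/2 = 4.02575e+09 m and e = (rₐ − rₚ)/(rₐ + rₚ) = 0.885611, p = a(1 − e²) = 4.02575e+09 · (1 − (0.885611)²) ≈ 8.683e+08 m
(c) a = (rₚ + rₐ)/2 = (4.605e+08 + 7.591e+09)/2 ≈ 4.026e+09 m
(d) With a = (rₚ + rₐ)/2 = 4.02575e+09 m, vₐ = √(GM (2/rₐ − 1/a)) = √(4.836e+16 · (2/7.591e+09 − 1/4.02575e+09)) m/s ≈ 853.7 m/s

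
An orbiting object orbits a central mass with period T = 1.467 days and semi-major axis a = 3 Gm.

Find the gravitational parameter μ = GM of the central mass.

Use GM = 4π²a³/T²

Convert to SI: T = 1.467 days = 126749 s; a = 3 Gm = 3e+09 m.
GM = 4π² · a³ / T².
GM = 4π² · (3e+09)³ / (126749)² m³/s² ≈ 6.635e+19 m³/s² = 6.635 × 10^19 m³/s².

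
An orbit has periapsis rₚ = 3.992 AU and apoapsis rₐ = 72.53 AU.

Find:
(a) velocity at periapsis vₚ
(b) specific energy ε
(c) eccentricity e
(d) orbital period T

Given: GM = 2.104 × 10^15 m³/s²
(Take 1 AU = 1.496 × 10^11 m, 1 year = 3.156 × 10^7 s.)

Convert to SI: rₚ = 3.992 AU = 5.97203e+11 m; rₐ = 72.53 AU = 1.08505e+13 m.
(a) With a = (rₚ + rₐ)/2 = 5.72385e+12 m, vₚ = √(GM (2/rₚ − 1/a)) = √(2.104e+15 · (2/5.97203e+11 − 1/5.72385e+12)) m/s ≈ 81.72 m/s
(b) With a = (rₚ + rₐ)/2 = 5.72385e+12 m, ε = −GM/(2a) = −2.104e+15/(2 · 5.72385e+12) J/kg ≈ -183.8 J/kg
(c) e = (rₐ − rₚ)/(rₐ + rₚ) = (1.08505e+13 − 5.97203e+11)/(1.08505e+13 + 5.97203e+11) ≈ 0.8957
(d) With a = (rₚ + rₐ)/2 = 5.72385e+12 m, T = 2π √(a³/GM) = 2π √((5.72385e+12)³/2.104e+15) s ≈ 1.876e+12 s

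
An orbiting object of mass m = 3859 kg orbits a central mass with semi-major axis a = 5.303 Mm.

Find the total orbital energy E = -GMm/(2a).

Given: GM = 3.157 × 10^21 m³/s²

Convert to SI: a = 5.303 Mm = 5.303e+06 m.
E = −GMm / (2a).
E = −3.157e+21 · 3859 / (2 · 5.303e+06) J ≈ -1.149e+18 J = -1.149 EJ.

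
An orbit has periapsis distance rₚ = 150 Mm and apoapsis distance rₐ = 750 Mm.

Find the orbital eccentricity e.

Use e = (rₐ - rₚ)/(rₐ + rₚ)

Convert to SI: rₚ = 150 Mm = 1.5e+08 m; rₐ = 750 Mm = 7.5e+08 m.
e = (rₐ − rₚ) / (rₐ + rₚ).
e = (7.5e+08 − 1.5e+08) / (7.5e+08 + 1.5e+08) = 6e+08 / 9e+08 ≈ 0.6667.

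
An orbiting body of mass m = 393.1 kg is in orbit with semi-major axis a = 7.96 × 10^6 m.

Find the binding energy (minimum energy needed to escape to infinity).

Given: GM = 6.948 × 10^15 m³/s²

Total orbital energy is E = −GMm/(2a); binding energy is E_bind = −E = GMm/(2a).
E_bind = 6.948e+15 · 393.1 / (2 · 7.96e+06) J ≈ 1.716e+11 J = 171.6 GJ.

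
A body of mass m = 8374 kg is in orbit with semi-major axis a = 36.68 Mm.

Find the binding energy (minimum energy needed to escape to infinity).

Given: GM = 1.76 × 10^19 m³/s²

Convert to SI: a = 36.68 Mm = 3.668e+07 m.
Total orbital energy is E = −GMm/(2a); binding energy is E_bind = −E = GMm/(2a).
E_bind = 1.76e+19 · 8374 / (2 · 3.668e+07) J ≈ 2.009e+15 J = 2.009 PJ.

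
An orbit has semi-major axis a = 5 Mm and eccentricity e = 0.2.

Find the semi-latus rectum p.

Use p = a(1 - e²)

Convert to SI: a = 5 Mm = 5e+06 m.
p = a (1 − e²).
p = 5e+06 · (1 − (0.2)²) = 5e+06 · 0.96 ≈ 4.8e+06 m = 4.8 Mm.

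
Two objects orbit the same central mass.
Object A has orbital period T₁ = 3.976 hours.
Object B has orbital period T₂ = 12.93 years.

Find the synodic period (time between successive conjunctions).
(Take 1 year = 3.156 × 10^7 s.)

Convert to SI: T₁ = 3.976 hours = 14313.6 s; T₂ = 12.93 years = 4.08071e+08 s.
T_syn = |T₁ · T₂ / (T₁ − T₂)|.
T_syn = |14313.6 · 4.08071e+08 / (14313.6 − 4.08071e+08)| s ≈ 1.431e+04 s = 3.976 hours.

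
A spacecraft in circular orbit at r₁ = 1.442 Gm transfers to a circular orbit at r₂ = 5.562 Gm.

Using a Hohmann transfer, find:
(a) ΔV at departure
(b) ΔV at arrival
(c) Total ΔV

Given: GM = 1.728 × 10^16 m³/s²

Convert to SI: r₁ = 1.442 Gm = 1.442e+09 m; r₂ = 5.562 Gm = 5.562e+09 m.
Transfer semi-major axis: a_t = (r₁ + r₂)/2 = (1.442e+09 + 5.562e+09)/2 = 3.502e+09 m.
Circular speeds: v₁ = √(GM/r₁) = 3461.7 m/s, v₂ = √(GM/r₂) = 1762.61 m/s.
Transfer speeds (vis-viva v² = GM(2/r − 1/a_t)): v₁ᵗ = 4362.61 m/s, v₂ᵗ = 1131.05 m/s.
(a) ΔV₁ = |v₁ᵗ − v₁| ≈ 900.9 m/s = 900.9 m/s.
(b) ΔV₂ = |v₂ − v₂ᵗ| ≈ 631.6 m/s = 631.6 m/s.
(c) ΔV_total = ΔV₁ + ΔV₂ ≈ 1532 m/s = 1.532 km/s.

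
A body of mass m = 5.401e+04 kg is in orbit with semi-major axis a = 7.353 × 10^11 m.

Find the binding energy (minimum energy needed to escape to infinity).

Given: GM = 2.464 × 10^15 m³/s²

Total orbital energy is E = −GMm/(2a); binding energy is E_bind = −E = GMm/(2a).
E_bind = 2.464e+15 · 5.401e+04 / (2 · 7.353e+11) J ≈ 9.049e+07 J = 90.49 MJ.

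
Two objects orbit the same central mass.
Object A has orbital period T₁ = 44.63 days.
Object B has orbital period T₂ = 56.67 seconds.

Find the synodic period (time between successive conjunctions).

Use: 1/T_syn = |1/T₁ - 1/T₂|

Convert to SI: T₁ = 44.63 days = 3.85603e+06 s.
T_syn = |T₁ · T₂ / (T₁ − T₂)|.
T_syn = |3.85603e+06 · 56.67 / (3.85603e+06 − 56.67)| s ≈ 56.67 s = 56.67 seconds.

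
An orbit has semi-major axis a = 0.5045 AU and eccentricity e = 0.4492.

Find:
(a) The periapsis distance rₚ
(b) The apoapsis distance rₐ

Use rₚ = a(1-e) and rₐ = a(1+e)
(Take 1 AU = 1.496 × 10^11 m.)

Convert to SI: a = 0.5045 AU = 7.54732e+10 m.
(a) rₚ = a(1 − e) = 7.54732e+10 · (1 − 0.4492) = 7.54732e+10 · 0.5508 ≈ 4.157e+10 m = 0.2779 AU.
(b) rₐ = a(1 + e) = 7.54732e+10 · (1 + 0.4492) = 7.54732e+10 · 1.4492 ≈ 1.094e+11 m = 0.7311 AU.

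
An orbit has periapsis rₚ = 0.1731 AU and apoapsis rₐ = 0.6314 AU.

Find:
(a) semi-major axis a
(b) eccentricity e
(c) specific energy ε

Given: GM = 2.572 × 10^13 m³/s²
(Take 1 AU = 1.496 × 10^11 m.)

Convert to SI: rₚ = 0.1731 AU = 2.58958e+10 m; rₐ = 0.6314 AU = 9.44574e+10 m.
(a) a = (rₚ + rₐ)/2 = (2.58958e+10 + 9.44574e+10)/2 ≈ 6.018e+10 m
(b) e = (rₐ − rₚ)/(rₐ + rₚ) = (9.44574e+10 − 2.58958e+10)/(9.44574e+10 + 2.58958e+10) ≈ 0.5697
(c) With a = (rₚ + rₐ)/2 = 6.01766e+10 m, ε = −GM/(2a) = −2.572e+13/(2 · 6.01766e+10) J/kg ≈ -213.7 J/kg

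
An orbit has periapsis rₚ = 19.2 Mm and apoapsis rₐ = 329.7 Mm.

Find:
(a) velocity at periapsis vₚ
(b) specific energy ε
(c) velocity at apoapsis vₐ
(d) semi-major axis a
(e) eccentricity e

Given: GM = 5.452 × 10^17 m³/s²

Convert to SI: rₚ = 19.2 Mm = 1.92e+07 m; rₐ = 329.7 Mm = 3.297e+08 m.
(a) With a = (rₚ + rₐ)/2 = 1.7445e+08 m, vₚ = √(GM (2/rₚ − 1/a)) = √(5.452e+17 · (2/1.92e+07 − 1/1.7445e+08)) m/s ≈ 2.317e+05 m/s
(b) With a = (rₚ + rₐ)/2 = 1.7445e+08 m, ε = −GM/(2a) = −5.452e+17/(2 · 1.7445e+08) J/kg ≈ -1.563e+09 J/kg
(c) With a = (rₚ + rₐ)/2 = 1.7445e+08 m, vₐ = √(GM (2/rₐ − 1/a)) = √(5.452e+17 · (2/3.297e+08 − 1/1.7445e+08)) m/s ≈ 1.349e+04 m/s
(d) a = (rₚ + rₐ)/2 = (1.92e+07 + 3.297e+08)/2 ≈ 1.744e+08 m
(e) e = (rₐ − rₚ)/(rₐ + rₚ) = (3.297e+08 − 1.92e+07)/(3.297e+08 + 1.92e+07) ≈ 0.8899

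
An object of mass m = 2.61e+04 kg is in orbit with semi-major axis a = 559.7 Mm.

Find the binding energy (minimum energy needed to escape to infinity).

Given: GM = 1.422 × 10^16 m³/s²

Convert to SI: a = 559.7 Mm = 5.597e+08 m.
Total orbital energy is E = −GMm/(2a); binding energy is E_bind = −E = GMm/(2a).
E_bind = 1.422e+16 · 2.61e+04 / (2 · 5.597e+08) J ≈ 3.316e+11 J = 331.6 GJ.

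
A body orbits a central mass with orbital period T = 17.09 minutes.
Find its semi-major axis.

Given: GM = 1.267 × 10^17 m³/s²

Convert to SI: T = 17.09 minutes = 1025.4 s.
Invert Kepler's third law: a = (GM · T² / (4π²))^(1/3).
Substituting T = 1025.4 s and GM = 1.267e+17 m³/s²:
a = (1.267e+17 · (1025.4)² / (4π²))^(1/3) m
a ≈ 1.5e+07 m = 15 Mm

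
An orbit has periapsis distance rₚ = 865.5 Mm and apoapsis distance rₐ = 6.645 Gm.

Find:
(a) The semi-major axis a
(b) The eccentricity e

Convert to SI: rₚ = 865.5 Mm = 8.655e+08 m; rₐ = 6.645 Gm = 6.645e+09 m.
(a) a = (rₚ + rₐ) / 2 = (8.655e+08 + 6.645e+09) / 2 ≈ 3.755e+09 m = 3.755 Gm.
(b) e = (rₐ − rₚ) / (rₐ + rₚ) = (6.645e+09 − 8.655e+08) / (6.645e+09 + 8.655e+08) ≈ 0.7695.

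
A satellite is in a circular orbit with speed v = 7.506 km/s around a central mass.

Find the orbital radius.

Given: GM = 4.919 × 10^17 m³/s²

Convert to SI: v = 7.506 km/s = 7506 m/s.
For a circular orbit, v² = GM / r, so r = GM / v².
r = 4.919e+17 / (7506)² m ≈ 8.731e+09 m = 8.731 × 10^9 m.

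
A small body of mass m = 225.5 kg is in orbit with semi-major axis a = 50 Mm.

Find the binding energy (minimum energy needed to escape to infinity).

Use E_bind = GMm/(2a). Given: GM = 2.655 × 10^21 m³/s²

Convert to SI: a = 50 Mm = 5e+07 m.
Total orbital energy is E = −GMm/(2a); binding energy is E_bind = −E = GMm/(2a).
E_bind = 2.655e+21 · 225.5 / (2 · 5e+07) J ≈ 5.987e+15 J = 5.987 PJ.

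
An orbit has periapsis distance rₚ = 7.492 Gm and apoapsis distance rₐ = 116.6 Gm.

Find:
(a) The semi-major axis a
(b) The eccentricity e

Convert to SI: rₚ = 7.492 Gm = 7.492e+09 m; rₐ = 116.6 Gm = 1.166e+11 m.
(a) a = (rₚ + rₐ) / 2 = (7.492e+09 + 1.166e+11) / 2 ≈ 6.205e+10 m = 62.05 Gm.
(b) e = (rₐ − rₚ) / (rₐ + rₚ) = (1.166e+11 − 7.492e+09) / (1.166e+11 + 7.492e+09) ≈ 0.8793.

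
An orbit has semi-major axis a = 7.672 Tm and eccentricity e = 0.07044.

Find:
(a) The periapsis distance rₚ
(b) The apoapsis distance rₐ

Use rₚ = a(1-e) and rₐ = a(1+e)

Convert to SI: a = 7.672 Tm = 7.672e+12 m.
(a) rₚ = a(1 − e) = 7.672e+12 · (1 − 0.07044) = 7.672e+12 · 0.92956 ≈ 7.132e+12 m = 7.132 Tm.
(b) rₐ = a(1 + e) = 7.672e+12 · (1 + 0.07044) = 7.672e+12 · 1.07044 ≈ 8.212e+12 m = 8.212 Tm.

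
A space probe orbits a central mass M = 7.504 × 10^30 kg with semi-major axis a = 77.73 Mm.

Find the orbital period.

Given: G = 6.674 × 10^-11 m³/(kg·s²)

Convert to SI: a = 77.73 Mm = 7.773e+07 m.
GM = G · M = 6.674e-11 · 7.504e+30 = 5.00817e+20 m³/s².
Kepler's third law: T = 2π √(a³ / GM).
Substituting a = 7.773e+07 m and GM = 5.00817e+20 m³/s²:
T = 2π √((7.773e+07)³ / 5.00817e+20) s
T ≈ 192.4 s = 3.207 minutes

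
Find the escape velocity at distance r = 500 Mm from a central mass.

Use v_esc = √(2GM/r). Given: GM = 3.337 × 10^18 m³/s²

Convert to SI: r = 500 Mm = 5e+08 m.
Escape velocity comes from setting total energy to zero: ½v² − GM/r = 0 ⇒ v_esc = √(2GM / r).
v_esc = √(2 · 3.337e+18 / 5e+08) m/s ≈ 1.155e+05 m/s = 115.5 km/s.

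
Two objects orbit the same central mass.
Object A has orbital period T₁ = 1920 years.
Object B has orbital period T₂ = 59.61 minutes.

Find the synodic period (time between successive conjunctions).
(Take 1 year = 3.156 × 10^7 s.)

Convert to SI: T₁ = 1920 years = 6.05952e+10 s; T₂ = 59.61 minutes = 3576.6 s.
T_syn = |T₁ · T₂ / (T₁ − T₂)|.
T_syn = |6.05952e+10 · 3576.6 / (6.05952e+10 − 3576.6)| s ≈ 3577 s = 59.61 minutes.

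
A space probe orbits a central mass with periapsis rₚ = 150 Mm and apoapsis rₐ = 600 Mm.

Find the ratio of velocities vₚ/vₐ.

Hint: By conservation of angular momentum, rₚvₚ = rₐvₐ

Convert to SI: rₚ = 150 Mm = 1.5e+08 m; rₐ = 600 Mm = 6e+08 m.
Conservation of angular momentum gives rₚvₚ = rₐvₐ, so vₚ/vₐ = rₐ/rₚ.
vₚ/vₐ = 6e+08 / 1.5e+08 ≈ 4.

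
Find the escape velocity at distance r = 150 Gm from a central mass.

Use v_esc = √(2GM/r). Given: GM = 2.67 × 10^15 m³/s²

Convert to SI: r = 150 Gm = 1.5e+11 m.
Escape velocity comes from setting total energy to zero: ½v² − GM/r = 0 ⇒ v_esc = √(2GM / r).
v_esc = √(2 · 2.67e+15 / 1.5e+11) m/s ≈ 188.7 m/s = 188.7 m/s.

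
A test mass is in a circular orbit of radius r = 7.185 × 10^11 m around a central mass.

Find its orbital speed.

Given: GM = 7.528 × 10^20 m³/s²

For a circular orbit, gravity supplies the centripetal force, so v = √(GM / r).
v = √(7.528e+20 / 7.185e+11) m/s ≈ 3.237e+04 m/s = 32.37 km/s.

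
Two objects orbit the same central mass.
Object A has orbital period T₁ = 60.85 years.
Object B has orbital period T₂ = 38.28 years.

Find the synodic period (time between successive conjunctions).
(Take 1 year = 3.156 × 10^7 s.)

Convert to SI: T₁ = 60.85 years = 1.92043e+09 s; T₂ = 38.28 years = 1.20812e+09 s.
T_syn = |T₁ · T₂ / (T₁ − T₂)|.
T_syn = |1.92043e+09 · 1.20812e+09 / (1.92043e+09 − 1.20812e+09)| s ≈ 3.257e+09 s = 103.2 years.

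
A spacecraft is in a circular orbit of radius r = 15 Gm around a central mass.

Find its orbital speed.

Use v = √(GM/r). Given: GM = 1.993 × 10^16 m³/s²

Convert to SI: r = 15 Gm = 1.5e+10 m.
For a circular orbit, gravity supplies the centripetal force, so v = √(GM / r).
v = √(1.993e+16 / 1.5e+10) m/s ≈ 1153 m/s = 1.153 km/s.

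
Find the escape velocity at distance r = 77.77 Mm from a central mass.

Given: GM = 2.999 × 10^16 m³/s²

Convert to SI: r = 77.77 Mm = 7.777e+07 m.
Escape velocity comes from setting total energy to zero: ½v² − GM/r = 0 ⇒ v_esc = √(2GM / r).
v_esc = √(2 · 2.999e+16 / 7.777e+07) m/s ≈ 2.777e+04 m/s = 27.77 km/s.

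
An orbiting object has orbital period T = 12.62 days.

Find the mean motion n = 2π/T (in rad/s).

Convert to SI: T = 12.62 days = 1.09037e+06 s.
n = 2π / T.
n = 2π / 1.09037e+06 s ≈ 5.762e-06 rad/s.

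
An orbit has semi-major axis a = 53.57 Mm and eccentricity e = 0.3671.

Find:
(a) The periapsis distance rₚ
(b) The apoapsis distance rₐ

Convert to SI: a = 53.57 Mm = 5.357e+07 m.
(a) rₚ = a(1 − e) = 5.357e+07 · (1 − 0.3671) = 5.357e+07 · 0.6329 ≈ 3.39e+07 m = 33.9 Mm.
(b) rₐ = a(1 + e) = 5.357e+07 · (1 + 0.3671) = 5.357e+07 · 1.3671 ≈ 7.324e+07 m = 73.24 Mm.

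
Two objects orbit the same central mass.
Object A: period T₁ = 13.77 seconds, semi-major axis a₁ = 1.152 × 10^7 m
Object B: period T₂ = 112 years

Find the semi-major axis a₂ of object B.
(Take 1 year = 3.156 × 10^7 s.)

Convert to SI: T₂ = 112 years = 3.53472e+09 s.
Kepler's third law: (T₁/T₂)² = (a₁/a₂)³ ⇒ a₂ = a₁ · (T₂/T₁)^(2/3).
T₂/T₁ = 3.53472e+09 / 13.77 = 2.56697e+08.
a₂ = 1.152e+07 · (2.56697e+08)^(2/3) m ≈ 4.653e+12 m = 4.653 × 10^12 m.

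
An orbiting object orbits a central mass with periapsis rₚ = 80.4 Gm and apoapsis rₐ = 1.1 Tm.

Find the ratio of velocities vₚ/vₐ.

Convert to SI: rₚ = 80.4 Gm = 8.04e+10 m; rₐ = 1.1 Tm = 1.1e+12 m.
Conservation of angular momentum gives rₚvₚ = rₐvₐ, so vₚ/vₐ = rₐ/rₚ.
vₚ/vₐ = 1.1e+12 / 8.04e+10 ≈ 13.68.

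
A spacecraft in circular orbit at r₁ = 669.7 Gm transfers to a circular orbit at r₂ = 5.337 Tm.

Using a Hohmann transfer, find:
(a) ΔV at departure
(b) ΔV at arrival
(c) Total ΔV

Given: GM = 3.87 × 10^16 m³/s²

Convert to SI: r₁ = 669.7 Gm = 6.697e+11 m; r₂ = 5.337 Tm = 5.337e+12 m.
Transfer semi-major axis: a_t = (r₁ + r₂)/2 = (6.697e+11 + 5.337e+12)/2 = 3.00335e+12 m.
Circular speeds: v₁ = √(GM/r₁) = 240.389 m/s, v₂ = √(GM/r₂) = 85.1544 m/s.
Transfer speeds (vis-viva v² = GM(2/r − 1/a_t)): v₁ᵗ = 320.451 m/s, v₂ᵗ = 40.2109 m/s.
(a) ΔV₁ = |v₁ᵗ − v₁| ≈ 80.06 m/s = 80.06 m/s.
(b) ΔV₂ = |v₂ − v₂ᵗ| ≈ 44.94 m/s = 44.94 m/s.
(c) ΔV_total = ΔV₁ + ΔV₂ ≈ 125 m/s = 125 m/s.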